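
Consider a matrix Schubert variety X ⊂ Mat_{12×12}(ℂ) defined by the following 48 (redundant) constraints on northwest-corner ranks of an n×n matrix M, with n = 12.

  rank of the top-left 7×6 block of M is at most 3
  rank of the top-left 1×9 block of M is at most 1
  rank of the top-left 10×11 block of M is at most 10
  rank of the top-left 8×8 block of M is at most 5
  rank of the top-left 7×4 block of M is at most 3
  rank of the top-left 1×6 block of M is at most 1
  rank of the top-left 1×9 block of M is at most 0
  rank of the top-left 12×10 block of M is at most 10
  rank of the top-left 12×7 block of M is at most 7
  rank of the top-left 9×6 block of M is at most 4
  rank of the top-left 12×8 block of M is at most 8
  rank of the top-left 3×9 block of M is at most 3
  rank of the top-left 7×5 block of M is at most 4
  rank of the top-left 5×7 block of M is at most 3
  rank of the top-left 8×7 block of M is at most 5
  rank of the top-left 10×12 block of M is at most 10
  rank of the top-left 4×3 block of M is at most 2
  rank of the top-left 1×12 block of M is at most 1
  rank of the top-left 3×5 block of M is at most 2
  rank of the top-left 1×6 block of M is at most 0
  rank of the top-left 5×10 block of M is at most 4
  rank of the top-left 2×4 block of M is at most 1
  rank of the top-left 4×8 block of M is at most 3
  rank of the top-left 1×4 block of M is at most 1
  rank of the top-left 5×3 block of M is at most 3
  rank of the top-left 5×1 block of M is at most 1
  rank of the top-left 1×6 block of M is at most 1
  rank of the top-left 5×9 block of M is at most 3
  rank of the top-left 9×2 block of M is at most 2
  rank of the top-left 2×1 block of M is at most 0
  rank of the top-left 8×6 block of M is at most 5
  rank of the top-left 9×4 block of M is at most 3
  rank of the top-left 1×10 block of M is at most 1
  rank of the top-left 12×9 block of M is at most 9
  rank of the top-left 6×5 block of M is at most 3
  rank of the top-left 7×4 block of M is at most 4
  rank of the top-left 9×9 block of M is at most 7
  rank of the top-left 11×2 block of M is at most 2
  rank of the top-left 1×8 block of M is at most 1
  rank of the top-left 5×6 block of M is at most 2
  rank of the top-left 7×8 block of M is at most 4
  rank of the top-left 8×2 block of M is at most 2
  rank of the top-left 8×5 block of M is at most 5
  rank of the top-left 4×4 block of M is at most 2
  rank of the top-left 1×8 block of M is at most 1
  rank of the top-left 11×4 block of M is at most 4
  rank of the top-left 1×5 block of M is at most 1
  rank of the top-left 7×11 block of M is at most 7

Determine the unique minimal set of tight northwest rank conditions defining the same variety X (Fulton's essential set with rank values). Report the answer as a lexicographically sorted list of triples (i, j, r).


Reconstructing r_w from the 48 given conditions:

  R[1]: 0  0  0  0  0  0  0  0  0  1  1  1
  R[2]: 0  1  1  1  1  1  1  1  1  2  2  2
  R[3]: 1  2  2  2  2  2  2  2  2  3  3  3
  R[4]: 1  2  2  2  2  2  3  3  3  4  4  4
  R[5]: 1  2  2  2  2  2  3  3  3  4  5  5
  R[6]: 1  2  3  3  3  3  4  4  4  5  6  6
  R[7]: 1  2  3  3  3  3  4  4  5  6  7  7
  R[8]: 1  2  3  3  4  4  5  5  6  7  8  8
  R[9]: 1  2  3  3  4  4  5  6  7  8  9  9
  R[10]: 1  2  3  4  5  5  6  7  8  9  10  10
  R[11]: 1  2  3  4  5  6  7  8  9  10  11  11
  R[12]: 1  2  3  4  5  6  7  8  9  10  11  12

so w = (10, 2, 1, 7, 11, 3, 9, 5, 8, 4, 6, 12).

ℓ(w)=27; the 8 essential cells (i,j,r):

[(1, 9, 0), (2, 1, 0), (5, 6, 2), (5, 9, 3), (7, 6, 3), (7, 8, 4), (9, 4, 3), (9, 6, 4)]


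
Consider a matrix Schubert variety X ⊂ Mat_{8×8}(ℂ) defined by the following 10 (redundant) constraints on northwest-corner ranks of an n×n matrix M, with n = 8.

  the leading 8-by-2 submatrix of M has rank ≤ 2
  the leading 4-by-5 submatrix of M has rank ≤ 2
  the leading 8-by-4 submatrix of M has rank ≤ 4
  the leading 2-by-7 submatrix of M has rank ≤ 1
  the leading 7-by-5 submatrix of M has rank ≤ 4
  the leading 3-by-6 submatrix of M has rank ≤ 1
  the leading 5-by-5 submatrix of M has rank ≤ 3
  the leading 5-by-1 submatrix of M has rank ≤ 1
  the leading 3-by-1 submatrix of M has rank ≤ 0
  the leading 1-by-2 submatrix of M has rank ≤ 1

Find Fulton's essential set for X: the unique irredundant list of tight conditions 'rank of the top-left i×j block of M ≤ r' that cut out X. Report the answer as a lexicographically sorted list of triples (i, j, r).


Computing R[i][j] = min implied NW-rank bound (n=8, 10 conditions):

  R[1]: 0  1  1  1  1  1  1  1
  R[2]: 0  1  1  1  1  1  1  2
  R[3]: 0  1  1  1  1  1  2  3
  R[4]: 1  2  2  2  2  2  3  4
  R[5]: 1  2  3  3  3  3  4  5
  R[6]: 1  2  3  4  4  4  5  6
  R[7]: 1  2  3  4  4  5  6  7
  R[8]: 1  2  3  4  5  6  7  8

giving w = (2, 8, 7, 1, 3, 4, 6, 5) via Δ²R.

D(w) has 13 cells with 4 SE-corners; essential set:

[(2, 7, 1), (3, 1, 0), (3, 6, 1), (7, 5, 4)]


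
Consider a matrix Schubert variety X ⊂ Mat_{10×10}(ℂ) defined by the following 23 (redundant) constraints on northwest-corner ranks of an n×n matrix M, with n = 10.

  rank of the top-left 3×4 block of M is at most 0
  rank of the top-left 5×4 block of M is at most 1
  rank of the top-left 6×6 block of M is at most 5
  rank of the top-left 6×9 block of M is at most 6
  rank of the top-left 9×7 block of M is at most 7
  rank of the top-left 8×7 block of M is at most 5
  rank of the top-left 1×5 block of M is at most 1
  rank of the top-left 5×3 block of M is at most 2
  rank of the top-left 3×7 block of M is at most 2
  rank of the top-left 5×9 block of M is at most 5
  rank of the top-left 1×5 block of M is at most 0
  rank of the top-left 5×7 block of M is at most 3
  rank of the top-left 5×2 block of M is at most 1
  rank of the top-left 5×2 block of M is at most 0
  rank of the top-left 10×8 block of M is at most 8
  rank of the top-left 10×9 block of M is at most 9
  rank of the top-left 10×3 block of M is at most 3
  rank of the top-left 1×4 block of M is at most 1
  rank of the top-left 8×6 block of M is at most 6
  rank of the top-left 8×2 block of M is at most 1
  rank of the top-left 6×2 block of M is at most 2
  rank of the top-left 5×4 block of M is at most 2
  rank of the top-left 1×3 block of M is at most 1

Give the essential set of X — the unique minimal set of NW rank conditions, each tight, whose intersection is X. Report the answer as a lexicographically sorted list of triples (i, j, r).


The tightest implied rank at each (i,j), from the 23 conditions:

  R[1]: 0 0 0 0 0 1 1 1 1 1
  R[2]: 0 0 0 0 1 2 2 2 2 2
  R[3]: 0 0 0 0 1 2 2 3 3 3
  R[4]: 0 0 1 1 2 3 3 4 4 4
  R[5]: 0 0 1 1 2 3 3 4 5 5
  R[6]: 1 1 2 2 3 4 4 5 6 6
  R[7]: 1 1 2 3 4 5 5 6 7 7
  R[8]: 1 1 2 3 4 5 5 6 7 8
  R[9]: 1 2 3 4 5 6 6 7 8 9
  R[10]: 1 2 3 4 5 6 7 8 9 10

the unique w with this rank table is (6, 5, 8, 3, 9, 1, 4, 10, 2, 7).

8 SE-corners of the 23-cell Rothe diagram give Ess(w):

[(1, 5, 0), (3, 4, 0), (3, 7, 2), (5, 2, 0), (5, 4, 1), (5, 7, 3), (8, 2, 1), (8, 7, 5)]


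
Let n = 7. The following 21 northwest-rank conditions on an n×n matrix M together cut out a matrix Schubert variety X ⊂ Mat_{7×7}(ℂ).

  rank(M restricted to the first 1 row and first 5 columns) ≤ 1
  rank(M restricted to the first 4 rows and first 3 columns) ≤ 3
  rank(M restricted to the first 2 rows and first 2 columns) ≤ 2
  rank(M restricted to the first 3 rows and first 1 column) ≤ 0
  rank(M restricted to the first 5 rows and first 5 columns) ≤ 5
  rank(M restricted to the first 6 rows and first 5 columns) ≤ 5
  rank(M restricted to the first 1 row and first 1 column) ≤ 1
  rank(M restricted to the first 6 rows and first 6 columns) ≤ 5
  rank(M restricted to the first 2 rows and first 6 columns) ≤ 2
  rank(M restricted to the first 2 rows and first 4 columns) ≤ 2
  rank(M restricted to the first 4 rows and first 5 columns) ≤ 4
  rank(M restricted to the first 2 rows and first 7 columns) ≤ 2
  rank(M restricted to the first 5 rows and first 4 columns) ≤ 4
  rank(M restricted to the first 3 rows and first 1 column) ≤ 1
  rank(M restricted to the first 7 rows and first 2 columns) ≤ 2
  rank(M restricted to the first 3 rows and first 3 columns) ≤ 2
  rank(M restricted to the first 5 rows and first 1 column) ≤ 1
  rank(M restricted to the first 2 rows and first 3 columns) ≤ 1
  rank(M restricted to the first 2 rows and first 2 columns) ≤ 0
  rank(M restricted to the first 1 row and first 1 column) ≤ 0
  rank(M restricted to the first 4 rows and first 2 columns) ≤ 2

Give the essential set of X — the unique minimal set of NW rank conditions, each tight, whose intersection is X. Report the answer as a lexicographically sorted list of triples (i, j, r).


Propagating the 21 rank bounds to every northwest block:

  row 1: 0 0 1 1 1 1 1
  row 2: 0 0 1 2 2 2 2
  row 3: 0 1 2 3 3 3 3
  row 4: 1 2 3 4 4 4 4
  row 5: 1 2 3 4 5 5 5
  row 6: 1 2 3 4 5 5 6
  row 7: 1 2 3 4 5 6 7

reading off 1-entries of Δ²R: w = (3, 4, 2, 1, 5, 7, 6).

D(w) has 6 cells with 3 SE-corners; essential set:

[(2, 2, 0), (3, 1, 0), (6, 6, 5)]


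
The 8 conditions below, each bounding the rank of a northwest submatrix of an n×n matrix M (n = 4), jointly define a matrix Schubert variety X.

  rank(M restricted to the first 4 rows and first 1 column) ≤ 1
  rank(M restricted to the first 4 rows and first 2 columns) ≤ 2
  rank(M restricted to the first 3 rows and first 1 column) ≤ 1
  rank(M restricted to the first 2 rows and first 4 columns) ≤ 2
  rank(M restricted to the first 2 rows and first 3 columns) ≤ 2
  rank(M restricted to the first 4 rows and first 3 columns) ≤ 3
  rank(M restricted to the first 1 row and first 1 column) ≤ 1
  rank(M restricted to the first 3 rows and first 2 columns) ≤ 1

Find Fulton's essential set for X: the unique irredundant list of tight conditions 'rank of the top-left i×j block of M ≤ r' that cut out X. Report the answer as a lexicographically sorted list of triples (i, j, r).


Propagating the 8 rank bounds to every northwest block:

  1  1  1  1
  1  1  2  2
  1  1  2  3
  1  2  3  4

second differences of R give the permutation w = (1, 3, 4, 2).

D(w) has 2 cells with 1 SE-corner; essential set:

[(3, 2, 1)]


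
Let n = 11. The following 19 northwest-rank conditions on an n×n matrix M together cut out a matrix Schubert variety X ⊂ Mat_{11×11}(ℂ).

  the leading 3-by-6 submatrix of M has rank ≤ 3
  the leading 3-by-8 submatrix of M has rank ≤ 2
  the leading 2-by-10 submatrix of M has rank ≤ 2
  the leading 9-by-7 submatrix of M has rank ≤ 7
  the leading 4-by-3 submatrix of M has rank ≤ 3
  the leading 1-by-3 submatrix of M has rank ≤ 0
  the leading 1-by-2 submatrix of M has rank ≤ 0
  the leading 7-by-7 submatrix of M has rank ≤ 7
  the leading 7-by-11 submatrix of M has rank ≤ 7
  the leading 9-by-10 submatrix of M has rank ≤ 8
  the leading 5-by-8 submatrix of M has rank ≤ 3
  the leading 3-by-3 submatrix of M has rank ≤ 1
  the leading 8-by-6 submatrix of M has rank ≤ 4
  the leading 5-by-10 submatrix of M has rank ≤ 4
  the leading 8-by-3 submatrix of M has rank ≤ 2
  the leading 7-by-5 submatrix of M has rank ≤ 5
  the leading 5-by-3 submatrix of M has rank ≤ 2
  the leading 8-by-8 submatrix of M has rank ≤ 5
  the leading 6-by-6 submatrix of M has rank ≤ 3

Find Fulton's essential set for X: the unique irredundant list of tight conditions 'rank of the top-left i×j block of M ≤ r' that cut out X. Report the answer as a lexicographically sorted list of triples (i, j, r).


Computing R[i][j] = min implied NW-rank bound (n=11, 19 conditions):

  0 0 0 1 1 1 1 1 1 1 1
  1 1 1 2 2 2 2 2 2 2 2
  1 1 1 2 2 2 2 2 3 3 3
  1 2 2 3 3 3 3 3 4 4 4
  1 2 2 3 3 3 3 3 4 4 5
  1 2 2 3 3 3 4 4 5 5 6
  1 2 2 3 4 4 5 5 6 6 7
  1 2 2 3 4 4 5 5 6 7 8
  1 2 3 4 5 5 6 6 7 8 9
  1 2 3 4 5 6 7 7 8 9 10
  1 2 3 4 5 6 7 8 9 10 11

second differences of R give the permutation w = (4, 1, 9, 2, 11, 7, 5, 10, 3, 6, 8).

|D(w)|=22, |Ess(w)|=9:

[(1, 3, 0), (3, 3, 1), (3, 8, 2), (5, 8, 3), (5, 10, 4), (6, 6, 3), (8, 3, 2), (8, 6, 4), (8, 8, 5)]


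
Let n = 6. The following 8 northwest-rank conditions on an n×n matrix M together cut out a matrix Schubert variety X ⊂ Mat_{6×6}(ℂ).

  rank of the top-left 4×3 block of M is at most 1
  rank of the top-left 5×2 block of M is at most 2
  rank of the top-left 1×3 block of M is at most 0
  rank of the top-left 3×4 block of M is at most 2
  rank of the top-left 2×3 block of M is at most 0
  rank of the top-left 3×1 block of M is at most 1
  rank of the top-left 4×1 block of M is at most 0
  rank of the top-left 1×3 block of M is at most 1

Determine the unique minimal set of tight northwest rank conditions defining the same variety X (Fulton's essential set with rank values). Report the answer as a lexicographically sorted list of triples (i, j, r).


Reconstructing r_w from the 8 given conditions:

  i=1: 0, 0, 0, 1, 1, 1
  i=2: 0, 0, 0, 1, 2, 2
  i=3: 0, 1, 1, 2, 3, 3
  i=4: 0, 1, 1, 2, 3, 4
  i=5: 1, 2, 2, 3, 4, 5
  i=6: 1, 2, 3, 4, 5, 6

hence w(1..6) = (4, 5, 2, 6, 1, 3).

D(w) has 9 cells with 3 SE-corners; essential set:

[(2, 3, 0), (4, 1, 0), (4, 3, 1)]


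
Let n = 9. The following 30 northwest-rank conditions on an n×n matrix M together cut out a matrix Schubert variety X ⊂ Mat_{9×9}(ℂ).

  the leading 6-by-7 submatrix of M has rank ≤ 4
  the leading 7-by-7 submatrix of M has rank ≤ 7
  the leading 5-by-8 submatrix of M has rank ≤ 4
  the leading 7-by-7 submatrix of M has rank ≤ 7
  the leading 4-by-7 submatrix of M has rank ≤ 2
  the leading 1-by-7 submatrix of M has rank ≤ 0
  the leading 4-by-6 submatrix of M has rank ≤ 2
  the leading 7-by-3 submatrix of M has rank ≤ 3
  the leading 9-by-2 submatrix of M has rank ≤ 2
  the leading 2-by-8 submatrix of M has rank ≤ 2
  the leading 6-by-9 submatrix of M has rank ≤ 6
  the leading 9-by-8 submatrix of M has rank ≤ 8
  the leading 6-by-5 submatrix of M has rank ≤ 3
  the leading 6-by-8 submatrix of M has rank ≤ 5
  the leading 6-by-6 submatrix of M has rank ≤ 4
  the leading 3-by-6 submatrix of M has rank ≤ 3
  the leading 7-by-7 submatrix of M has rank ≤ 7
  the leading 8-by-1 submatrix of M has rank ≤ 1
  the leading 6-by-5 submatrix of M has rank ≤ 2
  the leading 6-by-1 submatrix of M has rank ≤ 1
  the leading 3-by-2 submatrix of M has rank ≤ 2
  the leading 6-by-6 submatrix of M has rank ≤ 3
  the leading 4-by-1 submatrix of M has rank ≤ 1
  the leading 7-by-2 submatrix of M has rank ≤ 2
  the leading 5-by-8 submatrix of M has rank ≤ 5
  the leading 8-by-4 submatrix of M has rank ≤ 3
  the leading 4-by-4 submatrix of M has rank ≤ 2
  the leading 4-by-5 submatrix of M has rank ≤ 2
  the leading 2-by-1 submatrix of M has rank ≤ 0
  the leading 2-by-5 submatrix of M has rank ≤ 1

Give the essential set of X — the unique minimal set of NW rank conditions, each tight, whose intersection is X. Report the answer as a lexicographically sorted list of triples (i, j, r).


Recovering R(i,j) via the rank-extension bound from the 30 conditions:

  0 | 0 | 0 | 0 | 0 | 0 | 0 | 1 | 1
  0 | 1 | 1 | 1 | 1 | 1 | 1 | 2 | 2
  1 | 2 | 2 | 2 | 2 | 2 | 2 | 3 | 3
  1 | 2 | 2 | 2 | 2 | 2 | 2 | 3 | 4
  1 | 2 | 2 | 2 | 2 | 3 | 3 | 4 | 5
  1 | 2 | 2 | 2 | 2 | 3 | 4 | 5 | 6
  1 | 2 | 3 | 3 | 3 | 4 | 5 | 6 | 7
  1 | 2 | 3 | 3 | 4 | 5 | 6 | 7 | 8
  1 | 2 | 3 | 4 | 5 | 6 | 7 | 8 | 9

hence w(1..9) = (8, 2, 1, 9, 6, 7, 3, 5, 4).

|D(w)|=20, |Ess(w)|=5:

[(1, 7, 0), (2, 1, 0), (4, 7, 2), (6, 5, 2), (8, 4, 3)]


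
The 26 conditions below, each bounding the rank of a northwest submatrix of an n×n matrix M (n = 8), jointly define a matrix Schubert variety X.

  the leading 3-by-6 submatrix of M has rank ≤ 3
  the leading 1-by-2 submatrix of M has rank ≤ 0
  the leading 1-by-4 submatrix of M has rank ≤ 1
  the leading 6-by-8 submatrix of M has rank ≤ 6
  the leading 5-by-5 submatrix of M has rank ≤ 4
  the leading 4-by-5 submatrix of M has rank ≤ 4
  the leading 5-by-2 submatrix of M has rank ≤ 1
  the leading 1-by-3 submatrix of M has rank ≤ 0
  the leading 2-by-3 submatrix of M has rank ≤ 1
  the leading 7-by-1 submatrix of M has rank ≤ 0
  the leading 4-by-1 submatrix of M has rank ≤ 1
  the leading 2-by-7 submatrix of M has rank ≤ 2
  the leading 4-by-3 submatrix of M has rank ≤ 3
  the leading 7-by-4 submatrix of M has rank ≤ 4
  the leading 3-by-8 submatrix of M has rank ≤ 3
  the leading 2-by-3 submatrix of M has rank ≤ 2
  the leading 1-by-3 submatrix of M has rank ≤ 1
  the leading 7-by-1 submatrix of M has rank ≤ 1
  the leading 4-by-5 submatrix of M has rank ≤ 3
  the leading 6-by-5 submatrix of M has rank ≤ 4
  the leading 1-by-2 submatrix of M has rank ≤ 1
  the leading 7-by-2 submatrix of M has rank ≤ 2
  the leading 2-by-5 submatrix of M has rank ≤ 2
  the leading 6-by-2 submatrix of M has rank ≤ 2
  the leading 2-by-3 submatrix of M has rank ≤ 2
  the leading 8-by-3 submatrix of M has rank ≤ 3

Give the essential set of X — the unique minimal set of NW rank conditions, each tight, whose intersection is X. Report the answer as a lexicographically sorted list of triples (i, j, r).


Propagating the 26 rank bounds to every northwest block:

  i=1: 0, 0, 0, 1, 1, 1, 1, 1
  i=2: 0, 1, 1, 2, 2, 2, 2, 2
  i=3: 0, 1, 2, 3, 3, 3, 3, 3
  i=4: 0, 1, 2, 3, 3, 4, 4, 4
  i=5: 0, 1, 2, 3, 4, 5, 5, 5
  i=6: 0, 1, 2, 3, 4, 5, 6, 6
  i=7: 0, 1, 2, 3, 4, 5, 6, 7
  i=8: 1, 2, 3, 4, 5, 6, 7, 8

giving w = (4, 2, 3, 6, 5, 7, 8, 1) via Δ²R.

Rothe diagram D(w) (10 cells), 3 SE-corners (essential conditions):

[(1, 3, 0), (4, 5, 3), (7, 1, 0)]


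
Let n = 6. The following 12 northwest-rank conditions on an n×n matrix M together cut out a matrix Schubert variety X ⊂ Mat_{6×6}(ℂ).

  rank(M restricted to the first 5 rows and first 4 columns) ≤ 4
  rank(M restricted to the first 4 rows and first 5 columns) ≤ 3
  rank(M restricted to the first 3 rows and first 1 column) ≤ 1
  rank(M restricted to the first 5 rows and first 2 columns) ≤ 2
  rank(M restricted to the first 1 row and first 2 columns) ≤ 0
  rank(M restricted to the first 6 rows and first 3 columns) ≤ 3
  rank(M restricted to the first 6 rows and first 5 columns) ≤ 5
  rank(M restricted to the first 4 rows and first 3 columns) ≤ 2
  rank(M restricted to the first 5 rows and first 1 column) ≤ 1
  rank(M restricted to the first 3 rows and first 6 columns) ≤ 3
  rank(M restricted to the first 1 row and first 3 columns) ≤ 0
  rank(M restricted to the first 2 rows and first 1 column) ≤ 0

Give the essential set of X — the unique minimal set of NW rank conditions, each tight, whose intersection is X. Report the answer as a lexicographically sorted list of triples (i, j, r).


Recovering R(i,j) via the rank-extension bound from the 12 conditions:

  R[1]: 0, 0, 0, 1, 1, 1
  R[2]: 0, 1, 1, 2, 2, 2
  R[3]: 1, 2, 2, 3, 3, 3
  R[4]: 1, 2, 2, 3, 3, 4
  R[5]: 1, 2, 3, 4, 4, 5
  R[6]: 1, 2, 3, 4, 5, 6

hence w(1..6) = (4, 2, 1, 6, 3, 5).

|D(w)|=6, |Ess(w)|=4:

[(1, 3, 0), (2, 1, 0), (4, 3, 2), (4, 5, 3)]


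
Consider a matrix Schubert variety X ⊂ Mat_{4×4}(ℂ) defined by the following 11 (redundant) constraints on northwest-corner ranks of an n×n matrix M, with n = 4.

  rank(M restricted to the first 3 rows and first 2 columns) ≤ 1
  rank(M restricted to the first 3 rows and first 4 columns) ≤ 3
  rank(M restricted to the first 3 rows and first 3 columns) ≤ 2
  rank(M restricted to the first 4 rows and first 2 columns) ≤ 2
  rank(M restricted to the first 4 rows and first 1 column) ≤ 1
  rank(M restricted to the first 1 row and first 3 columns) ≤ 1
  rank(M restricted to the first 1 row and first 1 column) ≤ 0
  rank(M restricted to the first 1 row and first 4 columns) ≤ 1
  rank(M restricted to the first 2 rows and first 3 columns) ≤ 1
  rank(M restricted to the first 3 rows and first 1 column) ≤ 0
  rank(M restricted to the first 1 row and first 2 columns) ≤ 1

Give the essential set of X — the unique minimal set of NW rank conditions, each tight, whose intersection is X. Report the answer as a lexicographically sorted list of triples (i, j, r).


Rank table r_w(4×4) implied by the 11 constraints:

  row 1: 0  1  1  1
  row 2: 0  1  1  2
  row 3: 0  1  2  3
  row 4: 1  2  3  4

hence w(1..4) = (2, 4, 3, 1).

2 SE-corners of the 4-cell Rothe diagram give Ess(w):

[(2, 3, 1), (3, 1, 0)]


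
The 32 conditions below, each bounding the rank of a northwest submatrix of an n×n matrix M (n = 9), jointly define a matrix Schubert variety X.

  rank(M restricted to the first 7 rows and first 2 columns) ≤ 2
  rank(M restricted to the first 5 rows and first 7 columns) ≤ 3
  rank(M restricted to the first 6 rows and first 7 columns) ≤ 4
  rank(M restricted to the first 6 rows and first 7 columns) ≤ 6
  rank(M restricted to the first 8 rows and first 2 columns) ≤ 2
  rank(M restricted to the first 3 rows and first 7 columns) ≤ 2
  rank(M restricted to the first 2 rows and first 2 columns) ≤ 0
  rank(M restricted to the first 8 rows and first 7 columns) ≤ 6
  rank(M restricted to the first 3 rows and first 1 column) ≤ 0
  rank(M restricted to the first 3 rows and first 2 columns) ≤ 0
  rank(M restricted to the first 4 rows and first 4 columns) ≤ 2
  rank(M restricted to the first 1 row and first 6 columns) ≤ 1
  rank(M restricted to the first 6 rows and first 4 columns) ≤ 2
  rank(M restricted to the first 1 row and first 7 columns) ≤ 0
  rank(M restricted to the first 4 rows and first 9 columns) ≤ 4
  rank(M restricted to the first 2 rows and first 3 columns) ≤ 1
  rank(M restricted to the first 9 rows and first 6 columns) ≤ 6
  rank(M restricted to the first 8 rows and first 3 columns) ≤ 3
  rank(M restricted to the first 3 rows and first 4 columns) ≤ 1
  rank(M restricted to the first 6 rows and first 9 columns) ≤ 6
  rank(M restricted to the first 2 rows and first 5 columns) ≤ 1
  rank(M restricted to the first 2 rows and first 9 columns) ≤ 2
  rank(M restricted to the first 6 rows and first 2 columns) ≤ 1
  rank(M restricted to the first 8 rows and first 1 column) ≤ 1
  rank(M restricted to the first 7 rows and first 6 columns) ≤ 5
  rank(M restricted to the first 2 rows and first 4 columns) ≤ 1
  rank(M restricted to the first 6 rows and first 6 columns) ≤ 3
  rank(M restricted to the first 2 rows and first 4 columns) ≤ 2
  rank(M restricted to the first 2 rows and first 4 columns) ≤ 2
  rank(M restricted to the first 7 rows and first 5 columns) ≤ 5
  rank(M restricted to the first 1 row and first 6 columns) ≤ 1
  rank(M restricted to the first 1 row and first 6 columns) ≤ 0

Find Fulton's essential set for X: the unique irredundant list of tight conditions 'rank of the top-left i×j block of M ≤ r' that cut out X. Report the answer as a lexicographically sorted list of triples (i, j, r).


Propagating the 32 rank bounds to every northwest block:

  row 1: 0 0 0 0 0 0 0 1 1
  row 2: 0 0 1 1 1 1 1 2 2
  row 3: 0 0 1 1 2 2 2 3 3
  row 4: 1 1 2 2 3 3 3 4 4
  row 5: 1 1 2 2 3 3 3 4 5
  row 6: 1 1 2 2 3 3 4 5 6
  row 7: 1 2 3 3 4 4 5 6 7
  row 8: 1 2 3 4 5 5 6 7 8
  row 9: 1 2 3 4 5 6 7 8 9

so w = (8, 3, 5, 1, 9, 7, 2, 4, 6).

ℓ(w)=19; the 7 essential cells (i,j,r):

[(1, 7, 0), (3, 2, 0), (3, 4, 1), (5, 7, 3), (6, 2, 1), (6, 4, 2), (6, 6, 3)]


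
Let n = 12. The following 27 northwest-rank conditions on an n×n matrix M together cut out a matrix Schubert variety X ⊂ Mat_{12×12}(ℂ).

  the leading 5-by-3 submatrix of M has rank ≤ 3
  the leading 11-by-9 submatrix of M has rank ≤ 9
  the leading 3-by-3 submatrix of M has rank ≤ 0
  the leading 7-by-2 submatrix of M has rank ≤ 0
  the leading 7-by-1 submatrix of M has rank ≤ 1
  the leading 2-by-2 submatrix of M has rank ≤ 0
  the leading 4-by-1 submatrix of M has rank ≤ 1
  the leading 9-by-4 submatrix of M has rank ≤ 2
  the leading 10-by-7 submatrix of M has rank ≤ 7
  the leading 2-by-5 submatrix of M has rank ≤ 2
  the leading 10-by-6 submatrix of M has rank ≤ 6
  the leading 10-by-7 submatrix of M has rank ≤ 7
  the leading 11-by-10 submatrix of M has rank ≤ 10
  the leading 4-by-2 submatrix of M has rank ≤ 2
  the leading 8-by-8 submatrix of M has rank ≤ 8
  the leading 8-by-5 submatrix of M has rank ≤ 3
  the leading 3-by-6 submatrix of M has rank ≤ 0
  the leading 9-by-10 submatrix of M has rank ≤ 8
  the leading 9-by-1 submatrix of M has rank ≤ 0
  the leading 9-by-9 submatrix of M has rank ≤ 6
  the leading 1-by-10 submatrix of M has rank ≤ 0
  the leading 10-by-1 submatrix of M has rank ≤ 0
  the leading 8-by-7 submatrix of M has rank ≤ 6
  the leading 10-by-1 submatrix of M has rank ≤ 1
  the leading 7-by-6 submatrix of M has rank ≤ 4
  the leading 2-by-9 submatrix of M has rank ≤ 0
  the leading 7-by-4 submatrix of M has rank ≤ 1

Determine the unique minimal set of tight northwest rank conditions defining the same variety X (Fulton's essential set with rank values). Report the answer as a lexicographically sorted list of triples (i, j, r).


Reconstructing r_w from the 27 given conditions:

  R[1]: 0  0  0  0  0  0  0  0  0  0  1  1
  R[2]: 0  0  0  0  0  0  0  0  0  1  2  2
  R[3]: 0  0  0  0  0  0  1  1  1  2  3  3
  R[4]: 0  0  1  1  1  1  2  2  2  3  4  4
  R[5]: 0  0  1  1  2  2  3  3  3  4  5  5
  R[6]: 0  0  1  1  2  3  4  4  4  5  6  6
  R[7]: 0  0  1  1  2  3  4  5  5  6  7  7
  R[8]: 0  1  2  2  3  4  5  6  6  7  8  8
  R[9]: 0  1  2  2  3  4  5  6  6  7  8  9
  R[10]: 0  1  2  3  4  5  6  7  7  8  9  10
  R[11]: 1  2  3  4  5  6  7  8  8  9  10  11
  R[12]: 1  2  3  4  5  6  7  8  9  10  11  12

hence w(1..12) = (11, 10, 7, 3, 5, 6, 8, 2, 12, 4, 1, 9).

8 SE-corners of the 41-cell Rothe diagram give Ess(w):

[(1, 10, 0), (2, 9, 0), (3, 6, 0), (7, 2, 0), (7, 4, 1), (9, 4, 2), (9, 9, 6), (10, 1, 0)]


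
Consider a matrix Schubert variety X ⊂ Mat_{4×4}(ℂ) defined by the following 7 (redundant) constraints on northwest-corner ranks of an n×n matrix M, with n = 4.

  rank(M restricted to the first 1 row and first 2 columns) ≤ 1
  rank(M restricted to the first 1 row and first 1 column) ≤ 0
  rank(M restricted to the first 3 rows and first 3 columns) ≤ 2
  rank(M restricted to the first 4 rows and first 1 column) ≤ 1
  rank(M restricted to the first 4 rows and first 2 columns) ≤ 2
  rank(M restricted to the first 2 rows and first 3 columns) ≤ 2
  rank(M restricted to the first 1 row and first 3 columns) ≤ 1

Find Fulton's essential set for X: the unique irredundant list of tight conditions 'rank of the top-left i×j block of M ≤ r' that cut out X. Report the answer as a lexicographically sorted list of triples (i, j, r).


Rank table r_w(4×4) implied by the 7 constraints:

  row 1: 0, 1, 1, 1
  row 2: 1, 2, 2, 2
  row 3: 1, 2, 2, 3
  row 4: 1, 2, 3, 4

reading off 1-entries of Δ²R: w = (2, 1, 4, 3).

2 SE-corners of the 2-cell Rothe diagram give Ess(w):

[(1, 1, 0), (3, 3, 2)]


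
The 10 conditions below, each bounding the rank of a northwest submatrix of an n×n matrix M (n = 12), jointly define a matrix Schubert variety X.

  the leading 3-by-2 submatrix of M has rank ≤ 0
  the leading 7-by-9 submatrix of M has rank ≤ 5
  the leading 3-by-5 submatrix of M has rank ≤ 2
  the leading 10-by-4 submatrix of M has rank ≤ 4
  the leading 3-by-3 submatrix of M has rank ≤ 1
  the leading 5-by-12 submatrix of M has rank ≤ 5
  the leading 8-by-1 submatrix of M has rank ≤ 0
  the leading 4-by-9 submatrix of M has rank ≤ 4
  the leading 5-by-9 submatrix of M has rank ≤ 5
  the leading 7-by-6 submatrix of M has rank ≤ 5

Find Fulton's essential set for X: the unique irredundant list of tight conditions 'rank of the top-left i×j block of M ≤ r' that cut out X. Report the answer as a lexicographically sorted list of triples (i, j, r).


Reconstructing r_w from the 10 given conditions:

  row 1: 0  0  1  1  1  1  1  1  1  1  1  1
  row 2: 0  0  1  2  2  2  2  2  2  2  2  2
  row 3: 0  0  1  2  2  3  3  3  3  3  3  3
  row 4: 0  1  2  3  3  4  4  4  4  4  4  4
  row 5: 0  1  2  3  4  5  5  5  5  5  5  5
  row 6: 0  1  2  3  4  5  5  5  5  6  6  6
  row 7: 0  1  2  3  4  5  5  5  5  6  7  7
  row 8: 0  1  2  3  4  5  6  6  6  7  8  8
  row 9: 1  2  3  4  5  6  7  7  7  8  9  9
  row 10: 1  2  3  4  5  6  7  8  8  9  10  10
  row 11: 1  2  3  4  5  6  7  8  9  10  11  11
  row 12: 1  2  3  4  5  6  7  8  9  10  11  12

the unique w with this rank table is (3, 4, 6, 2, 5, 10, 11, 7, 1, 8, 9, 12).

ℓ(w)=18; the 4 essential cells (i,j,r):

[(3, 2, 0), (3, 5, 2), (7, 9, 5), (8, 1, 0)]


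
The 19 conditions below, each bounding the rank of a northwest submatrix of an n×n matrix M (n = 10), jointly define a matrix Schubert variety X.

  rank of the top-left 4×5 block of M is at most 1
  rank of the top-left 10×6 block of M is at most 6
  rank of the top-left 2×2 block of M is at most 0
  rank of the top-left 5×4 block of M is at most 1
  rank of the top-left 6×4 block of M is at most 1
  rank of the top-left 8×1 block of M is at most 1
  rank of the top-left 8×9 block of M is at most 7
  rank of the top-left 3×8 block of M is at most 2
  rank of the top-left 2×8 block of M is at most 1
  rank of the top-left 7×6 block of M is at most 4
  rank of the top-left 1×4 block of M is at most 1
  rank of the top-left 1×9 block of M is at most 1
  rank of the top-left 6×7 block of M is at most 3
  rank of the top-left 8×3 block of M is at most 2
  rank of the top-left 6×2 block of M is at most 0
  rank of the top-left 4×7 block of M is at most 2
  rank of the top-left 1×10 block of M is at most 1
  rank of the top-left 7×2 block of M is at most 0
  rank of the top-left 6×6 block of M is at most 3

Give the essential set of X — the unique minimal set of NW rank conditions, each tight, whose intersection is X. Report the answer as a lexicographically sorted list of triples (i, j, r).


Rank table r_w(10×10) implied by the 19 constraints:

  row 1: 0, 0, 1, 1, 1, 1, 1, 1, 1, 1
  row 2: 0, 0, 1, 1, 1, 1, 1, 1, 2, 2
  row 3: 0, 0, 1, 1, 1, 2, 2, 2, 3, 3
  row 4: 0, 0, 1, 1, 1, 2, 2, 3, 4, 4
  row 5: 0, 0, 1, 1, 2, 3, 3, 4, 5, 5
  row 6: 0, 0, 1, 1, 2, 3, 3, 4, 5, 6
  row 7: 0, 0, 1, 2, 3, 4, 4, 5, 6, 7
  row 8: 1, 1, 2, 3, 4, 5, 5, 6, 7, 8
  row 9: 1, 2, 3, 4, 5, 6, 6, 7, 8, 9
  row 10: 1, 2, 3, 4, 5, 6, 7, 8, 9, 10

so w = (3, 9, 6, 8, 5, 10, 4, 1, 2, 7).

6 SE-corners of the 27-cell Rothe diagram give Ess(w):

[(2, 8, 1), (4, 5, 1), (4, 7, 2), (6, 4, 1), (6, 7, 3), (7, 2, 0)]


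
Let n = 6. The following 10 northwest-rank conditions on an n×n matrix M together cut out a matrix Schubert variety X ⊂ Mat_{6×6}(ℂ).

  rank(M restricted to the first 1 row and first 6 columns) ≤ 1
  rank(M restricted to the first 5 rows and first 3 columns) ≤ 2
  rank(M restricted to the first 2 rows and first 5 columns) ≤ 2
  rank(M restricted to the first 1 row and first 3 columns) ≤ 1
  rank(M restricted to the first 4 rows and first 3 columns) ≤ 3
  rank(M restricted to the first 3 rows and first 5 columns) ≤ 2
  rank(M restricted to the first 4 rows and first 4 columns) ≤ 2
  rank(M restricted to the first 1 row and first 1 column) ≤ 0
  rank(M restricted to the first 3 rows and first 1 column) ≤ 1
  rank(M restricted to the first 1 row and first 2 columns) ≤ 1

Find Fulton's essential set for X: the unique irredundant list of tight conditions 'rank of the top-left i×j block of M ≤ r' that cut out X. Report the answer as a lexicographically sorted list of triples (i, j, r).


Reconstructing r_w from the 10 given conditions:

  row 1: 0 1 1 1 1 1
  row 2: 1 2 2 2 2 2
  row 3: 1 2 2 2 2 3
  row 4: 1 2 2 2 3 4
  row 5: 1 2 2 3 4 5
  row 6: 1 2 3 4 5 6

so w = (2, 1, 6, 5, 4, 3).

ℓ(w)=7; the 4 essential cells (i,j,r):

[(1, 1, 0), (3, 5, 2), (4, 4, 2), (5, 3, 2)]


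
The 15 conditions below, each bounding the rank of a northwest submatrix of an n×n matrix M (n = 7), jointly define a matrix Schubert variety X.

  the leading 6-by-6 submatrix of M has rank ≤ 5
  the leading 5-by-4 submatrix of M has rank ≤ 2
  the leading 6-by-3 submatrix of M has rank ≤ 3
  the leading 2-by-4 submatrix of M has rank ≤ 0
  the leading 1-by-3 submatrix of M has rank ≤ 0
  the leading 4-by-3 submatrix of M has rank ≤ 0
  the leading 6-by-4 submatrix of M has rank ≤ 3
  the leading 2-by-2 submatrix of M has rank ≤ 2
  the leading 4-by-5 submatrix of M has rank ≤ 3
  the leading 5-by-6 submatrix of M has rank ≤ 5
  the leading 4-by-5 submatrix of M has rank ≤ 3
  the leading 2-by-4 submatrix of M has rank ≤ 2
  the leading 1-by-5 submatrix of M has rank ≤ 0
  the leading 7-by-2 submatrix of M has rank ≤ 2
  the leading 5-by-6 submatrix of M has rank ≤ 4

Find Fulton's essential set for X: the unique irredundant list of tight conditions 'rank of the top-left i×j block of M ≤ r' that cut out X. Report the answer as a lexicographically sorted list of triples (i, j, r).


Rank table r_w(7×7) implied by the 15 constraints:

  0, 0, 0, 0, 0, 1, 1
  0, 0, 0, 0, 1, 2, 2
  0, 0, 0, 1, 2, 3, 3
  0, 0, 0, 1, 2, 3, 4
  1, 1, 1, 2, 3, 4, 5
  1, 2, 2, 3, 4, 5, 6
  1, 2, 3, 4, 5, 6, 7

the unique w with this rank table is (6, 5, 4, 7, 1, 2, 3).

Fulton essential set (3 of the 15 Rothe cells):

[(1, 5, 0), (2, 4, 0), (4, 3, 0)]


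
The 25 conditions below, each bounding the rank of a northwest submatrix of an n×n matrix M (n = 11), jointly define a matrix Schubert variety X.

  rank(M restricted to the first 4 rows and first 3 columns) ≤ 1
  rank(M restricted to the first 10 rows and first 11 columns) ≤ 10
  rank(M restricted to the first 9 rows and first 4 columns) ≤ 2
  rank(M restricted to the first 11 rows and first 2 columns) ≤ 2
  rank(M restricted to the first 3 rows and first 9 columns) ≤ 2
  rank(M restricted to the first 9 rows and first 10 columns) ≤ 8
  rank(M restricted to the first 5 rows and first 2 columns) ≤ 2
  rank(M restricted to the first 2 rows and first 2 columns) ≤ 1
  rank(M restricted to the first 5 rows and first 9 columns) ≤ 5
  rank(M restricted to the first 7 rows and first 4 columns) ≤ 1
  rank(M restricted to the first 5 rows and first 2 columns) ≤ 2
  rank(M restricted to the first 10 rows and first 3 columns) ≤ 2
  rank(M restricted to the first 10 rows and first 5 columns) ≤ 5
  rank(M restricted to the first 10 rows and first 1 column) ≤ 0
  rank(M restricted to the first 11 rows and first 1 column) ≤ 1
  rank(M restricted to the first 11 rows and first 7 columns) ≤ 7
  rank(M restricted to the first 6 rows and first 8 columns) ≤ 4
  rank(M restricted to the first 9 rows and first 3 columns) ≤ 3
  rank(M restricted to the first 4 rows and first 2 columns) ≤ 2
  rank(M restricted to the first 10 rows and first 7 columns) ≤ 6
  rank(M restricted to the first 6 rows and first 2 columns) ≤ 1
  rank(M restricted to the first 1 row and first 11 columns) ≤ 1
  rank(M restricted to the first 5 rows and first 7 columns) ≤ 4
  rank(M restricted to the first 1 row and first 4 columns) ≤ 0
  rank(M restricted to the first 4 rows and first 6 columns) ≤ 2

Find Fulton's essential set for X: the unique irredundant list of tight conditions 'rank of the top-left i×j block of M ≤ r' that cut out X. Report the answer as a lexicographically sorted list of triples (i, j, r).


Propagating the 25 rank bounds to every northwest block:

  row 1: 0, 0, 0, 0, 1, 1, 1, 1, 1, 1, 1
  row 2: 0, 1, 1, 1, 2, 2, 2, 2, 2, 2, 2
  row 3: 0, 1, 1, 1, 2, 2, 2, 2, 2, 3, 3
  row 4: 0, 1, 1, 1, 2, 2, 3, 3, 3, 4, 4
  row 5: 0, 1, 1, 1, 2, 3, 4, 4, 4, 5, 5
  row 6: 0, 1, 1, 1, 2, 3, 4, 4, 5, 6, 6
  row 7: 0, 1, 1, 1, 2, 3, 4, 5, 6, 7, 7
  row 8: 0, 1, 2, 2, 3, 4, 5, 6, 7, 8, 8
  row 9: 0, 1, 2, 2, 3, 4, 5, 6, 7, 8, 9
  row 10: 0, 1, 2, 3, 4, 5, 6, 7, 8, 9, 10
  row 11: 1, 2, 3, 4, 5, 6, 7, 8, 9, 10, 11

so w = (5, 2, 10, 7, 6, 9, 8, 3, 11, 4, 1).

|D(w)|=30, |Ess(w)|=7:

[(1, 4, 0), (3, 9, 2), (4, 6, 2), (6, 8, 4), (7, 4, 1), (9, 4, 2), (10, 1, 0)]


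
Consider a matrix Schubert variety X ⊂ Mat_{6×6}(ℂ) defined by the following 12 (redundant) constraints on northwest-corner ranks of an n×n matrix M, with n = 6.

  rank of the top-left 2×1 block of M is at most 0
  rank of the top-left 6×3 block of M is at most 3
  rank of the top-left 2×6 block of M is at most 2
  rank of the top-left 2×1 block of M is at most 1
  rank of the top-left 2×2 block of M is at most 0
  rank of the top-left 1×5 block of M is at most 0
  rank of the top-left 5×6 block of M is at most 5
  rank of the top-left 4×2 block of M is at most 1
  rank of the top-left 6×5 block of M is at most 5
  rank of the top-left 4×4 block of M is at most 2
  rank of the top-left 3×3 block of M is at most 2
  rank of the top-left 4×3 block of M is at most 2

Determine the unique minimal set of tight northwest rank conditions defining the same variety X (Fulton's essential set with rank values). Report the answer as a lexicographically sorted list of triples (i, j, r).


The tightest implied rank at each (i,j), from the 12 conditions:

  R[1]: 0, 0, 0, 0, 0, 1
  R[2]: 0, 0, 1, 1, 1, 2
  R[3]: 1, 1, 2, 2, 2, 3
  R[4]: 1, 1, 2, 2, 3, 4
  R[5]: 1, 2, 3, 3, 4, 5
  R[6]: 1, 2, 3, 4, 5, 6

giving w = (6, 3, 1, 5, 2, 4) via Δ²R.

|D(w)|=9, |Ess(w)|=4:

[(1, 5, 0), (2, 2, 0), (4, 2, 1), (4, 4, 2)]


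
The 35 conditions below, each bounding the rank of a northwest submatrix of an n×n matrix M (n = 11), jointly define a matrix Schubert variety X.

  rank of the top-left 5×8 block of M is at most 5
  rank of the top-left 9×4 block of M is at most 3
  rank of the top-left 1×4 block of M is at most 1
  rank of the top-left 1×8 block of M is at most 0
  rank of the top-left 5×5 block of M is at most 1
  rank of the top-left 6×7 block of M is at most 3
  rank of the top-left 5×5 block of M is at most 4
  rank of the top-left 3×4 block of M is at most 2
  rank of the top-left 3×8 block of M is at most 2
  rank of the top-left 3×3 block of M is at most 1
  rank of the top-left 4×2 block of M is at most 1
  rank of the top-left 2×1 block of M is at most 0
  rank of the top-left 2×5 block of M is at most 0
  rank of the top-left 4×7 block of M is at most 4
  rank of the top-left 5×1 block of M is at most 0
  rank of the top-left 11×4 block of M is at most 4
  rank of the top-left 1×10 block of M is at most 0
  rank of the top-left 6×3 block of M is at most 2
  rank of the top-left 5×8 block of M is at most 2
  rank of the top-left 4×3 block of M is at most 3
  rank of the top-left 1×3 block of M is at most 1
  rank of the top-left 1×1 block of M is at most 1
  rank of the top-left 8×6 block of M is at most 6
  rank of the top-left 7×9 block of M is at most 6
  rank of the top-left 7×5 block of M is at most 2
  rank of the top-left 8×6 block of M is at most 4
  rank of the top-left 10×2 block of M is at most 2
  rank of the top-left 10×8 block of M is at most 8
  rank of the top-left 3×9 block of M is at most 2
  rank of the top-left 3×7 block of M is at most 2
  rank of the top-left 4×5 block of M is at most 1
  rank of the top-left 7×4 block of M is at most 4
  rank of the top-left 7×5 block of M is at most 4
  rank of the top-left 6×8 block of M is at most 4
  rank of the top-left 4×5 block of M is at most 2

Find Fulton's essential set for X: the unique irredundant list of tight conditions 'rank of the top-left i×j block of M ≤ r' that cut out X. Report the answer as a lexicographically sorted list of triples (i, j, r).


Computing R[i][j] = min implied NW-rank bound (n=11, 35 conditions):

  0 | 0 | 0 | 0 | 0 | 0 | 0 | 0 | 0 | 0 | 1
  0 | 0 | 0 | 0 | 0 | 1 | 1 | 1 | 1 | 1 | 2
  0 | 1 | 1 | 1 | 1 | 2 | 2 | 2 | 2 | 2 | 3
  0 | 1 | 1 | 1 | 1 | 2 | 2 | 2 | 3 | 3 | 4
  0 | 1 | 1 | 1 | 1 | 2 | 2 | 2 | 3 | 4 | 5
  1 | 2 | 2 | 2 | 2 | 3 | 3 | 3 | 4 | 5 | 6
  1 | 2 | 2 | 2 | 2 | 3 | 4 | 4 | 5 | 6 | 7
  1 | 2 | 3 | 3 | 3 | 4 | 5 | 5 | 6 | 7 | 8
  1 | 2 | 3 | 3 | 4 | 5 | 6 | 6 | 7 | 8 | 9
  1 | 2 | 3 | 4 | 5 | 6 | 7 | 7 | 8 | 9 | 10
  1 | 2 | 3 | 4 | 5 | 6 | 7 | 8 | 9 | 10 | 11

hence w(1..11) = (11, 6, 2, 9, 10, 1, 7, 3, 5, 4, 8).

Fulton essential set (7 of the 32 Rothe cells):

[(1, 10, 0), (2, 5, 0), (5, 1, 0), (5, 5, 1), (5, 8, 2), (7, 5, 2), (9, 4, 3)]
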